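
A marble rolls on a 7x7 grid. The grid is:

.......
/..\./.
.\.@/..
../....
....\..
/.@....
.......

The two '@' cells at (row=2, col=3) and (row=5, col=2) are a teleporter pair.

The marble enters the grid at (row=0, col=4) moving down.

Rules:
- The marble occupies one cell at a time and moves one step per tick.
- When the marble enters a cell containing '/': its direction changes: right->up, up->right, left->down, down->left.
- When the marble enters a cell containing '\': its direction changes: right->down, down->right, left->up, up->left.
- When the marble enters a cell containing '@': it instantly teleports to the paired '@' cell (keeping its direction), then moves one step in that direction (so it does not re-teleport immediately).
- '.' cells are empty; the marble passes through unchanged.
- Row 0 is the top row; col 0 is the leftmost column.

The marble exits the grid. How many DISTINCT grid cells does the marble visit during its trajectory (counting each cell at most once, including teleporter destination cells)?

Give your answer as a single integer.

Answer: 8

Derivation:
Step 1: enter (0,4), '.' pass, move down to (1,4)
Step 2: enter (1,4), '.' pass, move down to (2,4)
Step 3: enter (2,4), '/' deflects down->left, move left to (2,3)
Step 4: enter (2,3), '@' teleport (2,3)->(5,2), also enter (5,2), move left to (5,1)
Step 5: enter (5,1), '.' pass, move left to (5,0)
Step 6: enter (5,0), '/' deflects left->down, move down to (6,0)
Step 7: enter (6,0), '.' pass, move down to (7,0)
Step 8: at (7,0) — EXIT via bottom edge, pos 0
Distinct cells visited: 8 (path length 8)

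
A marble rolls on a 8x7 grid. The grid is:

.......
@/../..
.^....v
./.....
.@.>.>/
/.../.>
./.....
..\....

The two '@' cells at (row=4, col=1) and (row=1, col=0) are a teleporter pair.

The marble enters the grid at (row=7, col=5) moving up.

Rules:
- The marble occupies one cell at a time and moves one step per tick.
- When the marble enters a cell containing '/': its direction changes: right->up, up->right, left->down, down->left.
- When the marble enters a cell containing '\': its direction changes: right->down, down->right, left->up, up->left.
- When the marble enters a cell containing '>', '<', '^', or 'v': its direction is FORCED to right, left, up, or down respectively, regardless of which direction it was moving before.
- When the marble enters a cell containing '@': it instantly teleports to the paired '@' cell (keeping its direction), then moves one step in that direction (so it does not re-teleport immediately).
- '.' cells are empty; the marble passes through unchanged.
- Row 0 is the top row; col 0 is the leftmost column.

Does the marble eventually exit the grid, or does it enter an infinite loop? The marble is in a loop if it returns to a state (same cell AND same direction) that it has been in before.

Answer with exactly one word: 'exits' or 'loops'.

Step 1: enter (7,5), '.' pass, move up to (6,5)
Step 2: enter (6,5), '.' pass, move up to (5,5)
Step 3: enter (5,5), '.' pass, move up to (4,5)
Step 4: enter (4,5), '>' forces up->right, move right to (4,6)
Step 5: enter (4,6), '/' deflects right->up, move up to (3,6)
Step 6: enter (3,6), '.' pass, move up to (2,6)
Step 7: enter (2,6), 'v' forces up->down, move down to (3,6)
Step 8: enter (3,6), '.' pass, move down to (4,6)
Step 9: enter (4,6), '/' deflects down->left, move left to (4,5)
Step 10: enter (4,5), '>' forces left->right, move right to (4,6)
Step 11: at (4,6) dir=right — LOOP DETECTED (seen before)

Answer: loops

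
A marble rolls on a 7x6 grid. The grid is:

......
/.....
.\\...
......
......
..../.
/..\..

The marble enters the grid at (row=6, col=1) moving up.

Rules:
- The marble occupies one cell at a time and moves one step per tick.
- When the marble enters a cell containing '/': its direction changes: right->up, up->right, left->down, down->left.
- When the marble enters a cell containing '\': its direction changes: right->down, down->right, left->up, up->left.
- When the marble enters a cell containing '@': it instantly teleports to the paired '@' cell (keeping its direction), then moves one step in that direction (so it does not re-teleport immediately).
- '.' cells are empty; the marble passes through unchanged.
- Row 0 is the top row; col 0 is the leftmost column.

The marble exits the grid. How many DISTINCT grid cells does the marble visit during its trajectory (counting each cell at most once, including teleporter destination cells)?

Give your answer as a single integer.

Step 1: enter (6,1), '.' pass, move up to (5,1)
Step 2: enter (5,1), '.' pass, move up to (4,1)
Step 3: enter (4,1), '.' pass, move up to (3,1)
Step 4: enter (3,1), '.' pass, move up to (2,1)
Step 5: enter (2,1), '\' deflects up->left, move left to (2,0)
Step 6: enter (2,0), '.' pass, move left to (2,-1)
Step 7: at (2,-1) — EXIT via left edge, pos 2
Distinct cells visited: 6 (path length 6)

Answer: 6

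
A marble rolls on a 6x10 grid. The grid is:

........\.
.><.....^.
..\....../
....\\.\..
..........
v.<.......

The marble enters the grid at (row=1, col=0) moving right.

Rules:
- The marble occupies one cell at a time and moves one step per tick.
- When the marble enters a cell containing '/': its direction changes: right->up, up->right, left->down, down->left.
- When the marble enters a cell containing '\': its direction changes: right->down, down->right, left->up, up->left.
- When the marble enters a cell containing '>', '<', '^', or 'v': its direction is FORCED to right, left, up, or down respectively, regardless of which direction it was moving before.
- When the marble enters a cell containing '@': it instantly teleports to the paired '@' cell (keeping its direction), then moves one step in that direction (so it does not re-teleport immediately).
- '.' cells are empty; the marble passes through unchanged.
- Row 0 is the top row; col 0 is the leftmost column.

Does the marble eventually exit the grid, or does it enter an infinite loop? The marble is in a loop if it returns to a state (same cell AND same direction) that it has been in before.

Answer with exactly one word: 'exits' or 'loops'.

Step 1: enter (1,0), '.' pass, move right to (1,1)
Step 2: enter (1,1), '>' forces right->right, move right to (1,2)
Step 3: enter (1,2), '<' forces right->left, move left to (1,1)
Step 4: enter (1,1), '>' forces left->right, move right to (1,2)
Step 5: at (1,2) dir=right — LOOP DETECTED (seen before)

Answer: loops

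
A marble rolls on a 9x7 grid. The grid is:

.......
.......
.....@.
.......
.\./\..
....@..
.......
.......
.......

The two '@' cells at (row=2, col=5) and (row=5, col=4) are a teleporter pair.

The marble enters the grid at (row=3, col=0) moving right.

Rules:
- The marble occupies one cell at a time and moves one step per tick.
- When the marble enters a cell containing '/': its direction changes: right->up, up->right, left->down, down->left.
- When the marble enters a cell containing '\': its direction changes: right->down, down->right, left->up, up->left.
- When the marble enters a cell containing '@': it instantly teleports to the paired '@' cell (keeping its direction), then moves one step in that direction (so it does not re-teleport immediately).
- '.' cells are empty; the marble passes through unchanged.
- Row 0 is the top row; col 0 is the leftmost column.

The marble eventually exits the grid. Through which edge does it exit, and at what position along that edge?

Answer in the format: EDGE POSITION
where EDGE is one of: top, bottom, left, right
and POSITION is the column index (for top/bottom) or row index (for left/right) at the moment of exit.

Answer: right 3

Derivation:
Step 1: enter (3,0), '.' pass, move right to (3,1)
Step 2: enter (3,1), '.' pass, move right to (3,2)
Step 3: enter (3,2), '.' pass, move right to (3,3)
Step 4: enter (3,3), '.' pass, move right to (3,4)
Step 5: enter (3,4), '.' pass, move right to (3,5)
Step 6: enter (3,5), '.' pass, move right to (3,6)
Step 7: enter (3,6), '.' pass, move right to (3,7)
Step 8: at (3,7) — EXIT via right edge, pos 3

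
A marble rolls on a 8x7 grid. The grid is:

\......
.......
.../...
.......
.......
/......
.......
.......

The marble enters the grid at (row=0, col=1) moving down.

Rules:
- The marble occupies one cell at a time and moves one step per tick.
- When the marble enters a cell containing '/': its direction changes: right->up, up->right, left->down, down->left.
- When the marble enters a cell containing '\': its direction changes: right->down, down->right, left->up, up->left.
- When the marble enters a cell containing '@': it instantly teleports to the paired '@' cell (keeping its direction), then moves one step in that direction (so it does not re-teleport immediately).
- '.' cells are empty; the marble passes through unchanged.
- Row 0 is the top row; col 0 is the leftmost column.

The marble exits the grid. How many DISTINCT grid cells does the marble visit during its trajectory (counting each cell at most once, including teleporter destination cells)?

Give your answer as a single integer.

Step 1: enter (0,1), '.' pass, move down to (1,1)
Step 2: enter (1,1), '.' pass, move down to (2,1)
Step 3: enter (2,1), '.' pass, move down to (3,1)
Step 4: enter (3,1), '.' pass, move down to (4,1)
Step 5: enter (4,1), '.' pass, move down to (5,1)
Step 6: enter (5,1), '.' pass, move down to (6,1)
Step 7: enter (6,1), '.' pass, move down to (7,1)
Step 8: enter (7,1), '.' pass, move down to (8,1)
Step 9: at (8,1) — EXIT via bottom edge, pos 1
Distinct cells visited: 8 (path length 8)

Answer: 8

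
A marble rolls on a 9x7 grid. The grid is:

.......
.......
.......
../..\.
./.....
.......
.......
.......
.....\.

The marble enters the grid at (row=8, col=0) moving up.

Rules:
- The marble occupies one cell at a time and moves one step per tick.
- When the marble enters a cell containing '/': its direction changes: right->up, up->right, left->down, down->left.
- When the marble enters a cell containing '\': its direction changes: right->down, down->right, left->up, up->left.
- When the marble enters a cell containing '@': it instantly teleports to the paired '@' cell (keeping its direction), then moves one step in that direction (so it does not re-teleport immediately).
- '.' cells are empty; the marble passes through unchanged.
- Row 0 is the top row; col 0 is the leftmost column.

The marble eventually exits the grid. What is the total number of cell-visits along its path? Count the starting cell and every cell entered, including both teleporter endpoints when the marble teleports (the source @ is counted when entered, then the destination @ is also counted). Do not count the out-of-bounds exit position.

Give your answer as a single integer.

Answer: 9

Derivation:
Step 1: enter (8,0), '.' pass, move up to (7,0)
Step 2: enter (7,0), '.' pass, move up to (6,0)
Step 3: enter (6,0), '.' pass, move up to (5,0)
Step 4: enter (5,0), '.' pass, move up to (4,0)
Step 5: enter (4,0), '.' pass, move up to (3,0)
Step 6: enter (3,0), '.' pass, move up to (2,0)
Step 7: enter (2,0), '.' pass, move up to (1,0)
Step 8: enter (1,0), '.' pass, move up to (0,0)
Step 9: enter (0,0), '.' pass, move up to (-1,0)
Step 10: at (-1,0) — EXIT via top edge, pos 0
Path length (cell visits): 9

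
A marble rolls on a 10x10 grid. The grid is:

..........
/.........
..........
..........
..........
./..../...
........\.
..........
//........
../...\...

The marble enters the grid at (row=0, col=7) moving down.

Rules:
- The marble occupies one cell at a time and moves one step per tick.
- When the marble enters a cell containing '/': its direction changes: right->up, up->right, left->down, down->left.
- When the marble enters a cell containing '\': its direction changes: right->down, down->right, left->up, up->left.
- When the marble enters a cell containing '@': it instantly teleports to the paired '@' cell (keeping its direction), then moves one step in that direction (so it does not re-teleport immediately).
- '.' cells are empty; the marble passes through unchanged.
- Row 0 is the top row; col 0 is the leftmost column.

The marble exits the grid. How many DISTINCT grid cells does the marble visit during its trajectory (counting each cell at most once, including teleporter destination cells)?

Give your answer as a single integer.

Step 1: enter (0,7), '.' pass, move down to (1,7)
Step 2: enter (1,7), '.' pass, move down to (2,7)
Step 3: enter (2,7), '.' pass, move down to (3,7)
Step 4: enter (3,7), '.' pass, move down to (4,7)
Step 5: enter (4,7), '.' pass, move down to (5,7)
Step 6: enter (5,7), '.' pass, move down to (6,7)
Step 7: enter (6,7), '.' pass, move down to (7,7)
Step 8: enter (7,7), '.' pass, move down to (8,7)
Step 9: enter (8,7), '.' pass, move down to (9,7)
Step 10: enter (9,7), '.' pass, move down to (10,7)
Step 11: at (10,7) — EXIT via bottom edge, pos 7
Distinct cells visited: 10 (path length 10)

Answer: 10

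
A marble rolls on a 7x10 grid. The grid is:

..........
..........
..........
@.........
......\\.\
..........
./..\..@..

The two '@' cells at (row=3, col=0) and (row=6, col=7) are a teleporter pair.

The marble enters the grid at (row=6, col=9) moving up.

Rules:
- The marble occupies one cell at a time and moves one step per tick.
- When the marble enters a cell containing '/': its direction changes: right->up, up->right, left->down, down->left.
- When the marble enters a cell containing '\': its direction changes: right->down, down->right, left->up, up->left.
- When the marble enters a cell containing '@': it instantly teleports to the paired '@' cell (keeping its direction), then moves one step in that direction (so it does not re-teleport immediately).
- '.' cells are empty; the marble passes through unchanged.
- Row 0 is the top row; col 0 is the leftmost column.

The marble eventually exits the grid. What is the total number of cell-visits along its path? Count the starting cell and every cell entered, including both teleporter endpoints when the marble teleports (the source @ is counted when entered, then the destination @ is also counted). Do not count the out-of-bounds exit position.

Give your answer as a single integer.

Step 1: enter (6,9), '.' pass, move up to (5,9)
Step 2: enter (5,9), '.' pass, move up to (4,9)
Step 3: enter (4,9), '\' deflects up->left, move left to (4,8)
Step 4: enter (4,8), '.' pass, move left to (4,7)
Step 5: enter (4,7), '\' deflects left->up, move up to (3,7)
Step 6: enter (3,7), '.' pass, move up to (2,7)
Step 7: enter (2,7), '.' pass, move up to (1,7)
Step 8: enter (1,7), '.' pass, move up to (0,7)
Step 9: enter (0,7), '.' pass, move up to (-1,7)
Step 10: at (-1,7) — EXIT via top edge, pos 7
Path length (cell visits): 9

Answer: 9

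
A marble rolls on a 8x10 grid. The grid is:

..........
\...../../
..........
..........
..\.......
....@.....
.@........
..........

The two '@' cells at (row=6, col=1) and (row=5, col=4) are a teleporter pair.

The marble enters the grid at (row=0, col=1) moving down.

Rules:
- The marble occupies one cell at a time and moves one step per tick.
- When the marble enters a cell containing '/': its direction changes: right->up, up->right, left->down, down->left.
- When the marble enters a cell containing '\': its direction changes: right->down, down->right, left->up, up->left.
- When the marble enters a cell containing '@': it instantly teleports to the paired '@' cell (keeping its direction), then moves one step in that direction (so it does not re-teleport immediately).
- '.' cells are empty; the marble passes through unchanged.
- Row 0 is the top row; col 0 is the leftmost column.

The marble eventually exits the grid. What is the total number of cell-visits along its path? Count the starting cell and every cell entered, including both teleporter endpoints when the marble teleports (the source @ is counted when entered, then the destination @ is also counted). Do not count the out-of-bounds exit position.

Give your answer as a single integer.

Answer: 10

Derivation:
Step 1: enter (0,1), '.' pass, move down to (1,1)
Step 2: enter (1,1), '.' pass, move down to (2,1)
Step 3: enter (2,1), '.' pass, move down to (3,1)
Step 4: enter (3,1), '.' pass, move down to (4,1)
Step 5: enter (4,1), '.' pass, move down to (5,1)
Step 6: enter (5,1), '.' pass, move down to (6,1)
Step 7: enter (6,1), '@' teleport (6,1)->(5,4), also enter (5,4), move down to (6,4)
Step 8: enter (6,4), '.' pass, move down to (7,4)
Step 9: enter (7,4), '.' pass, move down to (8,4)
Step 10: at (8,4) — EXIT via bottom edge, pos 4
Path length (cell visits): 10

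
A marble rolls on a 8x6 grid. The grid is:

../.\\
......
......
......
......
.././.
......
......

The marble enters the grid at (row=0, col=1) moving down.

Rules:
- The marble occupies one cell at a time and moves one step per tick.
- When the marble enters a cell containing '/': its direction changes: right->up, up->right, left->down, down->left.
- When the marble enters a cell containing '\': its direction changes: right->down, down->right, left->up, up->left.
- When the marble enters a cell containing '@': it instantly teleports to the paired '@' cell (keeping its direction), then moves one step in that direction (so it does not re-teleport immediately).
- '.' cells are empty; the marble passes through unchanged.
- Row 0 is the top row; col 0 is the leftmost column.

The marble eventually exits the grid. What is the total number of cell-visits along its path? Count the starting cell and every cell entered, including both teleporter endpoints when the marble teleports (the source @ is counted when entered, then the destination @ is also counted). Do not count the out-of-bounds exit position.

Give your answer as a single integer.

Step 1: enter (0,1), '.' pass, move down to (1,1)
Step 2: enter (1,1), '.' pass, move down to (2,1)
Step 3: enter (2,1), '.' pass, move down to (3,1)
Step 4: enter (3,1), '.' pass, move down to (4,1)
Step 5: enter (4,1), '.' pass, move down to (5,1)
Step 6: enter (5,1), '.' pass, move down to (6,1)
Step 7: enter (6,1), '.' pass, move down to (7,1)
Step 8: enter (7,1), '.' pass, move down to (8,1)
Step 9: at (8,1) — EXIT via bottom edge, pos 1
Path length (cell visits): 8

Answer: 8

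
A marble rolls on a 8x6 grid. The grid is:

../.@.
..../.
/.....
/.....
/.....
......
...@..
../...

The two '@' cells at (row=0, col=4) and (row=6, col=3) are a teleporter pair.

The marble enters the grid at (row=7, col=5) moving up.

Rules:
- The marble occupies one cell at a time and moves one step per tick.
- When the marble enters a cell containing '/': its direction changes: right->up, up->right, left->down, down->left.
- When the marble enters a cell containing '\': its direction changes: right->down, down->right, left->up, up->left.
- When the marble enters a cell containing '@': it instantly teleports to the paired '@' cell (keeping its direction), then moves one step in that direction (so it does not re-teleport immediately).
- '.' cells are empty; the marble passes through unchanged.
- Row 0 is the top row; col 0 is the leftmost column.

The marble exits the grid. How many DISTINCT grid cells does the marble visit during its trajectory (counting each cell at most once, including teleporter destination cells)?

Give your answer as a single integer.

Step 1: enter (7,5), '.' pass, move up to (6,5)
Step 2: enter (6,5), '.' pass, move up to (5,5)
Step 3: enter (5,5), '.' pass, move up to (4,5)
Step 4: enter (4,5), '.' pass, move up to (3,5)
Step 5: enter (3,5), '.' pass, move up to (2,5)
Step 6: enter (2,5), '.' pass, move up to (1,5)
Step 7: enter (1,5), '.' pass, move up to (0,5)
Step 8: enter (0,5), '.' pass, move up to (-1,5)
Step 9: at (-1,5) — EXIT via top edge, pos 5
Distinct cells visited: 8 (path length 8)

Answer: 8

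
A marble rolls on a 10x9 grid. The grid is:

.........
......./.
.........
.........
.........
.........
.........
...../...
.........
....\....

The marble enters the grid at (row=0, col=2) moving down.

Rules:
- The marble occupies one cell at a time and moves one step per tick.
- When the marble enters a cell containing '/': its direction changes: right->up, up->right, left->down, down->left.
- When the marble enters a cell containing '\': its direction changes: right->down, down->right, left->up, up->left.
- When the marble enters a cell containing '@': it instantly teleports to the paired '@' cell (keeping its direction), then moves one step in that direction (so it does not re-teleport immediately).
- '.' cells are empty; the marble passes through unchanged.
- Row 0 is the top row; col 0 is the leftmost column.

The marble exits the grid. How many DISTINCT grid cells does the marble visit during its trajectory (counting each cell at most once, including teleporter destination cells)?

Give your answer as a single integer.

Step 1: enter (0,2), '.' pass, move down to (1,2)
Step 2: enter (1,2), '.' pass, move down to (2,2)
Step 3: enter (2,2), '.' pass, move down to (3,2)
Step 4: enter (3,2), '.' pass, move down to (4,2)
Step 5: enter (4,2), '.' pass, move down to (5,2)
Step 6: enter (5,2), '.' pass, move down to (6,2)
Step 7: enter (6,2), '.' pass, move down to (7,2)
Step 8: enter (7,2), '.' pass, move down to (8,2)
Step 9: enter (8,2), '.' pass, move down to (9,2)
Step 10: enter (9,2), '.' pass, move down to (10,2)
Step 11: at (10,2) — EXIT via bottom edge, pos 2
Distinct cells visited: 10 (path length 10)

Answer: 10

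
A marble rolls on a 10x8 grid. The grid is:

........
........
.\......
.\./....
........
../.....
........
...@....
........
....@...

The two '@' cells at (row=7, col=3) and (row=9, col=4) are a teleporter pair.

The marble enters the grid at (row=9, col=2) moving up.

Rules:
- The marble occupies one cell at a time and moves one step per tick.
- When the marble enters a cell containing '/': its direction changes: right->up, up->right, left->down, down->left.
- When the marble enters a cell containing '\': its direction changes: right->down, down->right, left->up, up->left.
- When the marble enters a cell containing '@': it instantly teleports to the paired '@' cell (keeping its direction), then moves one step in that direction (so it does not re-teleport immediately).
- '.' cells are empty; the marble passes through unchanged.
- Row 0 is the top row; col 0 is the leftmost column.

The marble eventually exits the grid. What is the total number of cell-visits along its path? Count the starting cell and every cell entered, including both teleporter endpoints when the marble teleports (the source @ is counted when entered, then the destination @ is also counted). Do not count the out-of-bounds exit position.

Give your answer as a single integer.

Step 1: enter (9,2), '.' pass, move up to (8,2)
Step 2: enter (8,2), '.' pass, move up to (7,2)
Step 3: enter (7,2), '.' pass, move up to (6,2)
Step 4: enter (6,2), '.' pass, move up to (5,2)
Step 5: enter (5,2), '/' deflects up->right, move right to (5,3)
Step 6: enter (5,3), '.' pass, move right to (5,4)
Step 7: enter (5,4), '.' pass, move right to (5,5)
Step 8: enter (5,5), '.' pass, move right to (5,6)
Step 9: enter (5,6), '.' pass, move right to (5,7)
Step 10: enter (5,7), '.' pass, move right to (5,8)
Step 11: at (5,8) — EXIT via right edge, pos 5
Path length (cell visits): 10

Answer: 10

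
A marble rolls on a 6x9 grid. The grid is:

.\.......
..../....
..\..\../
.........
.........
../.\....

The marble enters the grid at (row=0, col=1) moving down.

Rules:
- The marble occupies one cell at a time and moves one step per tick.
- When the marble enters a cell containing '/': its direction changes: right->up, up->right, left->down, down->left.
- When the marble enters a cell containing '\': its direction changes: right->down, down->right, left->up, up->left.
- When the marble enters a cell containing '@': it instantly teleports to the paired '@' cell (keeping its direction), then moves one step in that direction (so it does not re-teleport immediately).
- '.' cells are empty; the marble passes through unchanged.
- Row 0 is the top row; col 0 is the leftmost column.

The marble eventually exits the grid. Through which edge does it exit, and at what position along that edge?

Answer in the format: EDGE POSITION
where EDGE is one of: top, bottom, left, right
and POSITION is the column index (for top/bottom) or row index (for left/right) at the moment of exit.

Step 1: enter (0,1), '\' deflects down->right, move right to (0,2)
Step 2: enter (0,2), '.' pass, move right to (0,3)
Step 3: enter (0,3), '.' pass, move right to (0,4)
Step 4: enter (0,4), '.' pass, move right to (0,5)
Step 5: enter (0,5), '.' pass, move right to (0,6)
Step 6: enter (0,6), '.' pass, move right to (0,7)
Step 7: enter (0,7), '.' pass, move right to (0,8)
Step 8: enter (0,8), '.' pass, move right to (0,9)
Step 9: at (0,9) — EXIT via right edge, pos 0

Answer: right 0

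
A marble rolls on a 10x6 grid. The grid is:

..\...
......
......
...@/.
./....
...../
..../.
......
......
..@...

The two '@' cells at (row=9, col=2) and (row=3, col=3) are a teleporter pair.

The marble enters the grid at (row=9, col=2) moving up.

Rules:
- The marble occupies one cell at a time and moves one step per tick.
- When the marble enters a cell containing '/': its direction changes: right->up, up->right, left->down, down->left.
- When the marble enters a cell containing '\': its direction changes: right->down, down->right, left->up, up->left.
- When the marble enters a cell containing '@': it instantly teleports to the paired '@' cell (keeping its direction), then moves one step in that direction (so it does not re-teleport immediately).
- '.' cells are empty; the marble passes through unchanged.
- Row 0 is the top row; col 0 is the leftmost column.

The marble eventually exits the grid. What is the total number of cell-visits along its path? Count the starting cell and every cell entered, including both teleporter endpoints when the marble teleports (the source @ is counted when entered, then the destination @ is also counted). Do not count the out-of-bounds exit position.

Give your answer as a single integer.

Step 1: enter (9,2), '@' teleport (9,2)->(3,3), also enter (3,3), move up to (2,3)
Step 2: enter (2,3), '.' pass, move up to (1,3)
Step 3: enter (1,3), '.' pass, move up to (0,3)
Step 4: enter (0,3), '.' pass, move up to (-1,3)
Step 5: at (-1,3) — EXIT via top edge, pos 3
Path length (cell visits): 5

Answer: 5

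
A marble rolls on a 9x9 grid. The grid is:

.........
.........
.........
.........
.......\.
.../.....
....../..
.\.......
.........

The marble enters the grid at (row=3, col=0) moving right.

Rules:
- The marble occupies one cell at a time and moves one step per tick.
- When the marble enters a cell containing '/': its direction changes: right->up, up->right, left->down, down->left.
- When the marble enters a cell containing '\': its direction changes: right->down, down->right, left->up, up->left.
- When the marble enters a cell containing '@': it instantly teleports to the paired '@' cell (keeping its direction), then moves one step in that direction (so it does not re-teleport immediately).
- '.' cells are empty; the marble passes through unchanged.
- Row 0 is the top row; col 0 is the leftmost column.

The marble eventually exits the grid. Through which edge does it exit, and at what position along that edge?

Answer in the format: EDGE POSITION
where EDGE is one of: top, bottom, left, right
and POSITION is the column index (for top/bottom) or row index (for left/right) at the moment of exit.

Answer: right 3

Derivation:
Step 1: enter (3,0), '.' pass, move right to (3,1)
Step 2: enter (3,1), '.' pass, move right to (3,2)
Step 3: enter (3,2), '.' pass, move right to (3,3)
Step 4: enter (3,3), '.' pass, move right to (3,4)
Step 5: enter (3,4), '.' pass, move right to (3,5)
Step 6: enter (3,5), '.' pass, move right to (3,6)
Step 7: enter (3,6), '.' pass, move right to (3,7)
Step 8: enter (3,7), '.' pass, move right to (3,8)
Step 9: enter (3,8), '.' pass, move right to (3,9)
Step 10: at (3,9) — EXIT via right edge, pos 3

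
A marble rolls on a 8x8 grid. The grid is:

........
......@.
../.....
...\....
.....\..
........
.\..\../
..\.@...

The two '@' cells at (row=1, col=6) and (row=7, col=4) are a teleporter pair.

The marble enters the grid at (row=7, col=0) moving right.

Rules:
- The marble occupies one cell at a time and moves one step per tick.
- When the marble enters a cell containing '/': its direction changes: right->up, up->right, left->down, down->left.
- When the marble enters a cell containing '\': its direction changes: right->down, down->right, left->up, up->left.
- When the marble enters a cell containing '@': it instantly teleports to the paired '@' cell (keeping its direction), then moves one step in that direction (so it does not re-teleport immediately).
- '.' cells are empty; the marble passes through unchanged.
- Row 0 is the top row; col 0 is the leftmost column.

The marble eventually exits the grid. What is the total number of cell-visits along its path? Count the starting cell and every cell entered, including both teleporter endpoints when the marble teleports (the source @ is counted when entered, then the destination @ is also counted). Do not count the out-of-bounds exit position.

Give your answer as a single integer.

Step 1: enter (7,0), '.' pass, move right to (7,1)
Step 2: enter (7,1), '.' pass, move right to (7,2)
Step 3: enter (7,2), '\' deflects right->down, move down to (8,2)
Step 4: at (8,2) — EXIT via bottom edge, pos 2
Path length (cell visits): 3

Answer: 3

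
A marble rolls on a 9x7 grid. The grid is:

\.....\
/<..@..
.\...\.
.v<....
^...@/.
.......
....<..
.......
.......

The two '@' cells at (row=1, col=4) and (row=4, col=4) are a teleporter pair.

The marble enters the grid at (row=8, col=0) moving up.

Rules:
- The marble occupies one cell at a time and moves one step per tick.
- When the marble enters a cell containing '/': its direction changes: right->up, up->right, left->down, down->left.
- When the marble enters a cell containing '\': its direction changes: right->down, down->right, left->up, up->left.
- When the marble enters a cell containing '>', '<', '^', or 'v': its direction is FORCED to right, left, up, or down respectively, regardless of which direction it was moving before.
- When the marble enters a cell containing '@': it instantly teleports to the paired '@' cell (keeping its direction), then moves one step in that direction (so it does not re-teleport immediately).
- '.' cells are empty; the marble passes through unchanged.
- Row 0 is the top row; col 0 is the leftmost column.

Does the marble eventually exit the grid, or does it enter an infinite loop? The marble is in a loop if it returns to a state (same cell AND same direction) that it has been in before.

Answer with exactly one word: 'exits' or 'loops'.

Answer: loops

Derivation:
Step 1: enter (8,0), '.' pass, move up to (7,0)
Step 2: enter (7,0), '.' pass, move up to (6,0)
Step 3: enter (6,0), '.' pass, move up to (5,0)
Step 4: enter (5,0), '.' pass, move up to (4,0)
Step 5: enter (4,0), '^' forces up->up, move up to (3,0)
Step 6: enter (3,0), '.' pass, move up to (2,0)
Step 7: enter (2,0), '.' pass, move up to (1,0)
Step 8: enter (1,0), '/' deflects up->right, move right to (1,1)
Step 9: enter (1,1), '<' forces right->left, move left to (1,0)
Step 10: enter (1,0), '/' deflects left->down, move down to (2,0)
Step 11: enter (2,0), '.' pass, move down to (3,0)
Step 12: enter (3,0), '.' pass, move down to (4,0)
Step 13: enter (4,0), '^' forces down->up, move up to (3,0)
Step 14: at (3,0) dir=up — LOOP DETECTED (seen before)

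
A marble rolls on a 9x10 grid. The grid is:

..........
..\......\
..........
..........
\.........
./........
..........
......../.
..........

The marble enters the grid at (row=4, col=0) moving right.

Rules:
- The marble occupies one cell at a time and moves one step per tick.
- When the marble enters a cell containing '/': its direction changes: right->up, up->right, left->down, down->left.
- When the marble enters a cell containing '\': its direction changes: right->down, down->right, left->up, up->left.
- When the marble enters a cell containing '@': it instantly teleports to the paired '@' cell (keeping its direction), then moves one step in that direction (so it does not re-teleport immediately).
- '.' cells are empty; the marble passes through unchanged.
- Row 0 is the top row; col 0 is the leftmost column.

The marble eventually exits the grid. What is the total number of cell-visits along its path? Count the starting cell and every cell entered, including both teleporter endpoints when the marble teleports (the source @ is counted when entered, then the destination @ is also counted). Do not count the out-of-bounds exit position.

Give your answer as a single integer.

Step 1: enter (4,0), '\' deflects right->down, move down to (5,0)
Step 2: enter (5,0), '.' pass, move down to (6,0)
Step 3: enter (6,0), '.' pass, move down to (7,0)
Step 4: enter (7,0), '.' pass, move down to (8,0)
Step 5: enter (8,0), '.' pass, move down to (9,0)
Step 6: at (9,0) — EXIT via bottom edge, pos 0
Path length (cell visits): 5

Answer: 5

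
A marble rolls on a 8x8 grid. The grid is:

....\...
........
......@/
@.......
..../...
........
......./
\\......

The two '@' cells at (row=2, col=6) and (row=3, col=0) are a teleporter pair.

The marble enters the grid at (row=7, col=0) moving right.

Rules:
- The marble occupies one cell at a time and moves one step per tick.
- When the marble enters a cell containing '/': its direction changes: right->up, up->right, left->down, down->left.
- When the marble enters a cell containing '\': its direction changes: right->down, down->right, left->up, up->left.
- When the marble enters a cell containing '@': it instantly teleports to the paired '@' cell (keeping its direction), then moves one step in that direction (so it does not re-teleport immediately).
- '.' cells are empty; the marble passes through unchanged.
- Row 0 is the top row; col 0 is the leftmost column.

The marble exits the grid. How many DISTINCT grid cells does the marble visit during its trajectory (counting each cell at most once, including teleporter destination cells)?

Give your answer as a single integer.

Answer: 1

Derivation:
Step 1: enter (7,0), '\' deflects right->down, move down to (8,0)
Step 2: at (8,0) — EXIT via bottom edge, pos 0
Distinct cells visited: 1 (path length 1)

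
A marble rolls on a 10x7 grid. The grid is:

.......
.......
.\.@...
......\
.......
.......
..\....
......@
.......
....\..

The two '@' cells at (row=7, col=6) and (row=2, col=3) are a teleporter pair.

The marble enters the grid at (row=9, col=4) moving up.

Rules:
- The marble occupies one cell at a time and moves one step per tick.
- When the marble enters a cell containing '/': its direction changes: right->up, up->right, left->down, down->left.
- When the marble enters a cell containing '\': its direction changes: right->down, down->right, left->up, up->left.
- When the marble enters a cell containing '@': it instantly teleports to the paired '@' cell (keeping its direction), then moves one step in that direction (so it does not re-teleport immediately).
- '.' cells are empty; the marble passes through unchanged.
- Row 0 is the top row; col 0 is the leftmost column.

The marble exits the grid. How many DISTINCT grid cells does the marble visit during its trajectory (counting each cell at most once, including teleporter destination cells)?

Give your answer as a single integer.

Step 1: enter (9,4), '\' deflects up->left, move left to (9,3)
Step 2: enter (9,3), '.' pass, move left to (9,2)
Step 3: enter (9,2), '.' pass, move left to (9,1)
Step 4: enter (9,1), '.' pass, move left to (9,0)
Step 5: enter (9,0), '.' pass, move left to (9,-1)
Step 6: at (9,-1) — EXIT via left edge, pos 9
Distinct cells visited: 5 (path length 5)

Answer: 5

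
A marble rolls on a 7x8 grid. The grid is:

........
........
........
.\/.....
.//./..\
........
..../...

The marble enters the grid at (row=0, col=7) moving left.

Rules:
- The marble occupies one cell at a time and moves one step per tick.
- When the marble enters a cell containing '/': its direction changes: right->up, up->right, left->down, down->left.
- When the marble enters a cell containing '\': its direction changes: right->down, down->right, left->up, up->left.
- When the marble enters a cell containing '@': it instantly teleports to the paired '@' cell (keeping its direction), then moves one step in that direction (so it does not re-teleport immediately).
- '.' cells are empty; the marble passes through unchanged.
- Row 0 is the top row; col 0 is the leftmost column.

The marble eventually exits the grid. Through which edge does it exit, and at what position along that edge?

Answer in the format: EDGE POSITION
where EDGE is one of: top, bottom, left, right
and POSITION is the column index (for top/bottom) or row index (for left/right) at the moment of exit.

Answer: left 0

Derivation:
Step 1: enter (0,7), '.' pass, move left to (0,6)
Step 2: enter (0,6), '.' pass, move left to (0,5)
Step 3: enter (0,5), '.' pass, move left to (0,4)
Step 4: enter (0,4), '.' pass, move left to (0,3)
Step 5: enter (0,3), '.' pass, move left to (0,2)
Step 6: enter (0,2), '.' pass, move left to (0,1)
Step 7: enter (0,1), '.' pass, move left to (0,0)
Step 8: enter (0,0), '.' pass, move left to (0,-1)
Step 9: at (0,-1) — EXIT via left edge, pos 0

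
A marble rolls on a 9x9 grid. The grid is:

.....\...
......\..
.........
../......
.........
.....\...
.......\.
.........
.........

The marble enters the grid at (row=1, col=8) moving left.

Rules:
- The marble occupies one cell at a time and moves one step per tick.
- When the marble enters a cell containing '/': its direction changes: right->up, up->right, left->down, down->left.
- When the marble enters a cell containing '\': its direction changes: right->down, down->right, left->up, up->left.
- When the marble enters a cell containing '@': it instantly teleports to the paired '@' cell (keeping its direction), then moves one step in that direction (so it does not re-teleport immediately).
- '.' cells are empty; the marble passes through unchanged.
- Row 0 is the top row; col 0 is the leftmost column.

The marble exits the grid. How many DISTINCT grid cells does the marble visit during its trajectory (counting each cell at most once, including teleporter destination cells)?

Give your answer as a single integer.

Answer: 4

Derivation:
Step 1: enter (1,8), '.' pass, move left to (1,7)
Step 2: enter (1,7), '.' pass, move left to (1,6)
Step 3: enter (1,6), '\' deflects left->up, move up to (0,6)
Step 4: enter (0,6), '.' pass, move up to (-1,6)
Step 5: at (-1,6) — EXIT via top edge, pos 6
Distinct cells visited: 4 (path length 4)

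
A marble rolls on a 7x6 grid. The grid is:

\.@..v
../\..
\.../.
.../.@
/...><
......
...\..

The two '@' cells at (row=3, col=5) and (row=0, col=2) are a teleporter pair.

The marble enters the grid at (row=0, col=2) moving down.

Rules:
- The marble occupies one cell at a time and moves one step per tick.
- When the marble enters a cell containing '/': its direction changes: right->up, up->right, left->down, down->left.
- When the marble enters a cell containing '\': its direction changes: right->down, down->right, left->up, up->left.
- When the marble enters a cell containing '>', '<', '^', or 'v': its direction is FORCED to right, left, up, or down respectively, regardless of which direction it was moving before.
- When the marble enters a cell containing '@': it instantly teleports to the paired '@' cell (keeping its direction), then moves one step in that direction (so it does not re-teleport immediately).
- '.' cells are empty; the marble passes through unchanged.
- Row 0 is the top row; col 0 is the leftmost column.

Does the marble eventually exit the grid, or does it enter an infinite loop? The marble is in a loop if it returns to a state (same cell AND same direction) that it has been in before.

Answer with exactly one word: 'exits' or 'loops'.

Step 1: enter (0,2), '@' teleport (0,2)->(3,5), also enter (3,5), move down to (4,5)
Step 2: enter (4,5), '<' forces down->left, move left to (4,4)
Step 3: enter (4,4), '>' forces left->right, move right to (4,5)
Step 4: enter (4,5), '<' forces right->left, move left to (4,4)
Step 5: at (4,4) dir=left — LOOP DETECTED (seen before)

Answer: loops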